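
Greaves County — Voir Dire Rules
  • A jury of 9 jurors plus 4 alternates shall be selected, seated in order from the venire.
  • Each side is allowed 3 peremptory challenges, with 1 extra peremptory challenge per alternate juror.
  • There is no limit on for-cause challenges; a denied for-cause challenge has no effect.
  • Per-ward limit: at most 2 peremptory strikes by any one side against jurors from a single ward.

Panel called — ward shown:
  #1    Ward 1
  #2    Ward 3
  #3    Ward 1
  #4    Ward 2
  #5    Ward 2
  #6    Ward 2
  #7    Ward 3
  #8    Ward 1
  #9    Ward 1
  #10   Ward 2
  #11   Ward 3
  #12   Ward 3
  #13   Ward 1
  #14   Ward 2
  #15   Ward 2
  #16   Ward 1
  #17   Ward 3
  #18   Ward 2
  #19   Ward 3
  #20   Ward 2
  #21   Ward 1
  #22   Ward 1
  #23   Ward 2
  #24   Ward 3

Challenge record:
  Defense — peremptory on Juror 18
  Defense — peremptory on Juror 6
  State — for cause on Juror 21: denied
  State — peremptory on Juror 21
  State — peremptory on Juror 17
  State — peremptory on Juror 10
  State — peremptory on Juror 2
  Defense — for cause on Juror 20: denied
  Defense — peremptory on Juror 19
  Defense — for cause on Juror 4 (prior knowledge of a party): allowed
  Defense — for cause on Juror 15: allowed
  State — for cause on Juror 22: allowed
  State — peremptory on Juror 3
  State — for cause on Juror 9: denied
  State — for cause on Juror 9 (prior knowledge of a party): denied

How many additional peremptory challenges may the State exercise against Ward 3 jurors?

0

State peremptories so far: #21, #17, #10, #2, #3 — 5 of 7 used, 2 left overall.
Against Ward 3: #17, #2 — 2 used; per-ward cap 2 leaves 0.
Binding limit: min(2, 0) = 0.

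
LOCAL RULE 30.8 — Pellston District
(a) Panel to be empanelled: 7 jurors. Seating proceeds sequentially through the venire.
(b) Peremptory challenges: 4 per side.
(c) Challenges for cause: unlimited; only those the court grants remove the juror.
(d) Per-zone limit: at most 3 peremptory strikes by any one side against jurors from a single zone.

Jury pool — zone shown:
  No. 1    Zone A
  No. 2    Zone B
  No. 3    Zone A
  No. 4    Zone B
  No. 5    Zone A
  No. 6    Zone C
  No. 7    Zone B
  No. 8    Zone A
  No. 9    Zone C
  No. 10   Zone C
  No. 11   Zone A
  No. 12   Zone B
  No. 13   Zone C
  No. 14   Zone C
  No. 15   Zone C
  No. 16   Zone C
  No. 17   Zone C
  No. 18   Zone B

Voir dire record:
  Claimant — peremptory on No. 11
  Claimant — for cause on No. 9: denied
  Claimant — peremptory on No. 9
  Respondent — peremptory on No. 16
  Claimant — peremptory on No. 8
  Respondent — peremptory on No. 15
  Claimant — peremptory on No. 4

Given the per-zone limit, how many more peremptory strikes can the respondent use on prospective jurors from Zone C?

1

Respondent peremptories so far: #16, #15 — 2 of 4 used, 2 left overall.
Against Zone C: #16, #15 — 2 used; per-zone cap 3 leaves 1.
Binding limit: min(2, 1) = 1.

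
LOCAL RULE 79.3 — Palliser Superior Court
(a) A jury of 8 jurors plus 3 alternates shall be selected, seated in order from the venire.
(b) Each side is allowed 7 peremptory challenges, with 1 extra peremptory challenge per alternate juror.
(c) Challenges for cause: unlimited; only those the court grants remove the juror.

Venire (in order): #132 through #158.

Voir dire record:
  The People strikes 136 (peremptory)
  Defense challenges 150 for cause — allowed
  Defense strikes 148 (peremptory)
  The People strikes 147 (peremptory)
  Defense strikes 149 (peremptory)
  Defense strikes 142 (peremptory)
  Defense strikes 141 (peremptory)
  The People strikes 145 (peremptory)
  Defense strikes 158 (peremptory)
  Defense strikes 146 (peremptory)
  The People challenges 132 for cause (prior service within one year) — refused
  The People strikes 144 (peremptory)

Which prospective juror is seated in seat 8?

140

Removed: #136, #141, #142, #144, #145, #146, #147, #148, #149, #150, #158. (#132 stays — for-cause denied.)
Filling seats in venire order through position 8: #132, #133, #134, #135, #137, #138, #139, #140.
So seat 8 is #140.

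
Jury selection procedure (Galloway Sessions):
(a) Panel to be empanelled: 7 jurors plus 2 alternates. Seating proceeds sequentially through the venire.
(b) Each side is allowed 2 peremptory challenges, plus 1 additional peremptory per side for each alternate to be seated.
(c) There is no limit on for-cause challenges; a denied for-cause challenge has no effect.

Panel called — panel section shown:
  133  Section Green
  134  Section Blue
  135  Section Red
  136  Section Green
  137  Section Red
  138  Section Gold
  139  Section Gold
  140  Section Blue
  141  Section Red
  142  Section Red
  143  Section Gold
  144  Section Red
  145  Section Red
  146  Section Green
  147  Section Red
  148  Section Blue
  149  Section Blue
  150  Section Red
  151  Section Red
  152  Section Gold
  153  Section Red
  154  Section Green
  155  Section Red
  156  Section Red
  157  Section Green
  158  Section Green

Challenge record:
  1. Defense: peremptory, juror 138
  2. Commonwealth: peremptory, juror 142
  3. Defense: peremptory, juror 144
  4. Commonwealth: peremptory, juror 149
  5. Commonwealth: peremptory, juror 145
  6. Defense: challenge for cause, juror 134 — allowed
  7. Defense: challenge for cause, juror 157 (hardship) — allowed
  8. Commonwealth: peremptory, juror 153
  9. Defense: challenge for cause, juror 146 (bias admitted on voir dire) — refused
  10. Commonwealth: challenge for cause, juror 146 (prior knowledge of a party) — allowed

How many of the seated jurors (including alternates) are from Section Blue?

1

Removed: #134, #138, #142, #144, #145, #146, #149, #153, #157.
Seated (9 incl. alternates): #133, #135, #136, #137, #139, #140, #141, #143, #147.
Of those, in Section Blue: #140 → 1.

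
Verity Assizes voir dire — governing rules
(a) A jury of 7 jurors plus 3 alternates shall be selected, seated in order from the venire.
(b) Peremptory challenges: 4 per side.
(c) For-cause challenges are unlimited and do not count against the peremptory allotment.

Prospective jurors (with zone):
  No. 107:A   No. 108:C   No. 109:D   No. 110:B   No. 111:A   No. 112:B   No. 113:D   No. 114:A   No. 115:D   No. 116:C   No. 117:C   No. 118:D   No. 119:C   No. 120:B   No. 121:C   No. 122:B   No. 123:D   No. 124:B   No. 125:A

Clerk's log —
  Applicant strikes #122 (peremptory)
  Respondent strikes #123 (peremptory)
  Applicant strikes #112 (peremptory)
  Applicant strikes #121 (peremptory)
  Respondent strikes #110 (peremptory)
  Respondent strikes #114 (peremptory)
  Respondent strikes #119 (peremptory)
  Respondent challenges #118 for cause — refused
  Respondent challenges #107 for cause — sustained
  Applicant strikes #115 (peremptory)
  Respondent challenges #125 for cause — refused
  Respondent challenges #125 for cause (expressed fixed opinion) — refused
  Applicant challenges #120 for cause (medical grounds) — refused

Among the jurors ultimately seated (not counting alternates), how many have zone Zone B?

0

Removed: #107, #110, #112, #114, #115, #119, #121, #122, #123.
Seated jurors 1–7: #108, #109, #111, #113, #116, #117, #118 (alternates #120, #124, #125 not counted).
None of those are in Zone B → 0.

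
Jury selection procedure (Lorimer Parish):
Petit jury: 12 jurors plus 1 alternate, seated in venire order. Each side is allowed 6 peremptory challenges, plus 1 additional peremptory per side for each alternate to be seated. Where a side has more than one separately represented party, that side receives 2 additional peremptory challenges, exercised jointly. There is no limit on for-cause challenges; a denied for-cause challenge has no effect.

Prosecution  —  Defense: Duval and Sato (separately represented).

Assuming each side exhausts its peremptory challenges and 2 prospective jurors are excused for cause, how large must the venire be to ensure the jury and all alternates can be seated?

31

Seats to fill: 12 + 1 alternates = 13.
Peremptories — Prosecution: 6 + 1×1 = 7; Defense: 6 + 1×1 + 2 = 9; total 16.
For-cause removals: 2.
Minimum venire: 13 + 16 + 2 = 31.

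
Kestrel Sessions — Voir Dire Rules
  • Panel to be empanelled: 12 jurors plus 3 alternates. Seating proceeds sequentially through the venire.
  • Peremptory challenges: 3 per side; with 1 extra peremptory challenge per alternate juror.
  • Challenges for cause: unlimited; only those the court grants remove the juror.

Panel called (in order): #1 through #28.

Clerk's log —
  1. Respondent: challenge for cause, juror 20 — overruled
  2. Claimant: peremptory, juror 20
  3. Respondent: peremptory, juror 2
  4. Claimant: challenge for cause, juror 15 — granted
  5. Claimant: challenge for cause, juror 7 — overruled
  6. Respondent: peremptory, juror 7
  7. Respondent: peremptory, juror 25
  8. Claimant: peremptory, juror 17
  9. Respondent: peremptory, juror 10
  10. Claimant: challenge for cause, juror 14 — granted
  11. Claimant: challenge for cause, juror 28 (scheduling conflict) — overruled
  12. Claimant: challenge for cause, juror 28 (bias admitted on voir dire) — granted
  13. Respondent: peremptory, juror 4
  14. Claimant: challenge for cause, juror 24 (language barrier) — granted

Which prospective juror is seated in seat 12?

19

Removed: #2, #4, #7, #10, #14, #15, #17, #20, #24, #25, #28.
Seating in order: seats 1–12 → #1, #3, #5, #6, #8, #9, #11, #12, #13, #16, #18, #19; alternates → #21, #22, #23.
So seat 12 is #19.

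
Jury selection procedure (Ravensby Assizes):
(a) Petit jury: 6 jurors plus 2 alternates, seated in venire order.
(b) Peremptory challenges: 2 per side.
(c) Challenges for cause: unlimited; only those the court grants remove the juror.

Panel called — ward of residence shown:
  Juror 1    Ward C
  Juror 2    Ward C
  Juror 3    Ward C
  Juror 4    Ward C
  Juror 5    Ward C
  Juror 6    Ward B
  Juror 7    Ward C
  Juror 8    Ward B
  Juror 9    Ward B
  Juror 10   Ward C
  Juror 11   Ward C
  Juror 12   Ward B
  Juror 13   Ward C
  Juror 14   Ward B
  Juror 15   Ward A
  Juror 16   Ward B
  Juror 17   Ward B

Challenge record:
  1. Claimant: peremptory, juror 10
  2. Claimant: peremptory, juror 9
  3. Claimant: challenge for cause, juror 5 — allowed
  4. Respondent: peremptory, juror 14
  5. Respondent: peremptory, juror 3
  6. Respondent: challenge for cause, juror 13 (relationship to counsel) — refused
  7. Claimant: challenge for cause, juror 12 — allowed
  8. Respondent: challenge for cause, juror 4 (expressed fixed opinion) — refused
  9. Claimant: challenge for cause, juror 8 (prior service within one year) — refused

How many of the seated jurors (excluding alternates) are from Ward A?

Removed: #3, #5, #9, #10, #12, #14.
Seated jurors 1–6: #1, #2, #4, #6, #7, #8 (alternates #11, #13 not counted).
None of those are in Ward A → 0.

0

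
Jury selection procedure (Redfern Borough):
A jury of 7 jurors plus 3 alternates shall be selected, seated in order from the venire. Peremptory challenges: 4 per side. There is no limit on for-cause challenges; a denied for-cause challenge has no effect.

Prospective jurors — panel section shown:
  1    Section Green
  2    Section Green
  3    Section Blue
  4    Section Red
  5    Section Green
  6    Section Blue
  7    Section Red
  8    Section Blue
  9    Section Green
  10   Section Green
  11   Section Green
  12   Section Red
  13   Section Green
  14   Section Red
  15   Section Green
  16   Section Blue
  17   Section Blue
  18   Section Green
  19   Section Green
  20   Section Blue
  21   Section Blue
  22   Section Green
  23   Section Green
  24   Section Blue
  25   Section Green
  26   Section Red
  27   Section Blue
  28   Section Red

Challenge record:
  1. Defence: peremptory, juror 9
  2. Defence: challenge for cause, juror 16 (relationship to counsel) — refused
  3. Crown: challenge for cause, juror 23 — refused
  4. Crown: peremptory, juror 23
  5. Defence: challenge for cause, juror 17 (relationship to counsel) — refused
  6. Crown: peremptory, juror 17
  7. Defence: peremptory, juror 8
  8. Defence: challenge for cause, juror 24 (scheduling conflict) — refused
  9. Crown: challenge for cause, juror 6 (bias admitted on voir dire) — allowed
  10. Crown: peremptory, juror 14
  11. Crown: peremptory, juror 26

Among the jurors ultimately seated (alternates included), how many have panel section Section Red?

Removed: #6, #8, #9, #14, #17, #23, #26.
Seated (10 incl. alternates): #1, #2, #3, #4, #5, #7, #10, #11, #12, #13.
Of those, in Section Red: #4, #7, #12 → 3.

3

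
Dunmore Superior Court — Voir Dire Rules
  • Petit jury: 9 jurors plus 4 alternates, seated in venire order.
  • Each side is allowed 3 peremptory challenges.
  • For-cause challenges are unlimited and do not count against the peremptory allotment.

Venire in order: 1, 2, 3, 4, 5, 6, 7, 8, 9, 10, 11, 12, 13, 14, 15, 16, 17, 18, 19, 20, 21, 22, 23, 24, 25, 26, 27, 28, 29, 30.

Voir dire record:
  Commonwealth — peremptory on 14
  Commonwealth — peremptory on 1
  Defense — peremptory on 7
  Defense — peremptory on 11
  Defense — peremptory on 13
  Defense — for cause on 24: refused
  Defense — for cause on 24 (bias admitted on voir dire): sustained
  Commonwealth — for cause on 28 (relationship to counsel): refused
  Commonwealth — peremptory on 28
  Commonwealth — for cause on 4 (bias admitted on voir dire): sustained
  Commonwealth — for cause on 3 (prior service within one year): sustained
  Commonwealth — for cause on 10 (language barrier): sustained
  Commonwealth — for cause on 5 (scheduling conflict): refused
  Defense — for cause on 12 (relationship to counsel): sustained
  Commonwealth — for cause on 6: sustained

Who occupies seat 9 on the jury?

19

Removed: #1, #3, #4, #6, #7, #10, #11, #12, #13, #14, #24, #28. (#5 stays — for-cause denied.)
Seating in order: seats 1–9 → #2, #5, #8, #9, #15, #16, #17, #18, #19; alternates → #20, #21, #22, #23.
So seat 9 is #19.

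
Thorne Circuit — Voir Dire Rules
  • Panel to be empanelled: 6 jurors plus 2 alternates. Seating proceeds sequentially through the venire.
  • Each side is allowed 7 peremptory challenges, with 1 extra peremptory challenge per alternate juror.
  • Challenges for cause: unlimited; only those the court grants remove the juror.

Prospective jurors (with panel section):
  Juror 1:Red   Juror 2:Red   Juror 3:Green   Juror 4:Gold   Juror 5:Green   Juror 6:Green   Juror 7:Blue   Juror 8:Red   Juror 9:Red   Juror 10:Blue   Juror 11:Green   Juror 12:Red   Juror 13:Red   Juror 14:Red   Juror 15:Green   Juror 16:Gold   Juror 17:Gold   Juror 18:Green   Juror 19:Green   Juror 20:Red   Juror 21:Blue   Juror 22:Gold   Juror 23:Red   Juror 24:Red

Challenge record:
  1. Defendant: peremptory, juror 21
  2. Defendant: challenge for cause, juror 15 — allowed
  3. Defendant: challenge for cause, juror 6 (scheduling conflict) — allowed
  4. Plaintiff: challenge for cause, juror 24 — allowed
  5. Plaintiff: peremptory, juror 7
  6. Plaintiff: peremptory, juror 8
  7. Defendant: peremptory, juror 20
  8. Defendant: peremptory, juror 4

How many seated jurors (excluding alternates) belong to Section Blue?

Removed: #4, #6, #7, #8, #15, #20, #21, #24.
Seated jurors 1–6: #1, #2, #3, #5, #9, #10 (alternates #11, #12 not counted).
Of those, in Section Blue: #10 → 1.

1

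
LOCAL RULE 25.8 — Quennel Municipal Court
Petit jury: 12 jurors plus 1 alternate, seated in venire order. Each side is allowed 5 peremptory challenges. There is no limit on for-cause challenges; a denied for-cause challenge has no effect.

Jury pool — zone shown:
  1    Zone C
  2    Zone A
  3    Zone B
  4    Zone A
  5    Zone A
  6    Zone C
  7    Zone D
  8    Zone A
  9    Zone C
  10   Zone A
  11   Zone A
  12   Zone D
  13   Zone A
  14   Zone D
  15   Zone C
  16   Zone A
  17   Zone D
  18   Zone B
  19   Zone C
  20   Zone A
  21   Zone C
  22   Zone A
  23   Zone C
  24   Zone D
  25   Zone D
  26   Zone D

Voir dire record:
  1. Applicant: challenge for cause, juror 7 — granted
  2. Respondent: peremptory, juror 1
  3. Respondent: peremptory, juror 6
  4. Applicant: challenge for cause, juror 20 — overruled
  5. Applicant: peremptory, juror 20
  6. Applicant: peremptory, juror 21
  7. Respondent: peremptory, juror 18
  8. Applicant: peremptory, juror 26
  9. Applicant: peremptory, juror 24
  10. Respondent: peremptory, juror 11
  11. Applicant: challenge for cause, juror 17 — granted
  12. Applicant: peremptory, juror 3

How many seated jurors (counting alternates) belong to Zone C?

Removed: #1, #3, #6, #7, #11, #17, #18, #20, #21, #24, #26.
Seated (13 incl. alternates): #2, #4, #5, #8, #9, #10, #12, #13, #14, #15, #16, #19, #22.
Of those, in Zone C: #9, #15, #19 → 3.

3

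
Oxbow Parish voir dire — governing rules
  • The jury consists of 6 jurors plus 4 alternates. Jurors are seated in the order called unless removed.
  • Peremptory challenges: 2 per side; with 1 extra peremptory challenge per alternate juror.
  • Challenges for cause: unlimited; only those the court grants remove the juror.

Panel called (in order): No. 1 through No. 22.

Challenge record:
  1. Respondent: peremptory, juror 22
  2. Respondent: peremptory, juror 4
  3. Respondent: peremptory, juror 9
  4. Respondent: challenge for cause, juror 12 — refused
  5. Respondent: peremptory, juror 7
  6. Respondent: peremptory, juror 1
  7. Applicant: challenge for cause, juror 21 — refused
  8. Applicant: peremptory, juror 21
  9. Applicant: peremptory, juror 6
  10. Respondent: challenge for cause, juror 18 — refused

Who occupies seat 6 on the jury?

11

Removed: #1, #4, #6, #7, #9, #21, #22. (#12, #18 stay — for-cause denied.)
Seating in order: seats 1–6 → #2, #3, #5, #8, #10, #11; alternates → #12, #13, #14, #15.
So seat 6 is #11.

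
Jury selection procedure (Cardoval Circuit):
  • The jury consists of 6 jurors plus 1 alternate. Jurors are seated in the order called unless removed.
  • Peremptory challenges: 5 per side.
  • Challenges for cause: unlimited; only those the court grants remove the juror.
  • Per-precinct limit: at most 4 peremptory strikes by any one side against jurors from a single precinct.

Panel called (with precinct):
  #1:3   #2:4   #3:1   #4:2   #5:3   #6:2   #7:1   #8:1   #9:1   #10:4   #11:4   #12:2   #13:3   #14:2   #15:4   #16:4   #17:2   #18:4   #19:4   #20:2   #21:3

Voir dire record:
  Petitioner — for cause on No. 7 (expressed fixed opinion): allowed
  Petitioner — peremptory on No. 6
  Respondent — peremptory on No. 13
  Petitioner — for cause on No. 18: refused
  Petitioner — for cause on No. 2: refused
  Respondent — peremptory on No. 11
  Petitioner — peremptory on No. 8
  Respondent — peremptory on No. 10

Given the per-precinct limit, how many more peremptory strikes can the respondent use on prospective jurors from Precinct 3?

2

Respondent peremptories so far: #13, #11, #10 — 3 of 5 used, 2 left overall.
Against Precinct 3: #13 — 1 used; per-precinct cap 4 leaves 3.
Binding limit: min(2, 3) = 2.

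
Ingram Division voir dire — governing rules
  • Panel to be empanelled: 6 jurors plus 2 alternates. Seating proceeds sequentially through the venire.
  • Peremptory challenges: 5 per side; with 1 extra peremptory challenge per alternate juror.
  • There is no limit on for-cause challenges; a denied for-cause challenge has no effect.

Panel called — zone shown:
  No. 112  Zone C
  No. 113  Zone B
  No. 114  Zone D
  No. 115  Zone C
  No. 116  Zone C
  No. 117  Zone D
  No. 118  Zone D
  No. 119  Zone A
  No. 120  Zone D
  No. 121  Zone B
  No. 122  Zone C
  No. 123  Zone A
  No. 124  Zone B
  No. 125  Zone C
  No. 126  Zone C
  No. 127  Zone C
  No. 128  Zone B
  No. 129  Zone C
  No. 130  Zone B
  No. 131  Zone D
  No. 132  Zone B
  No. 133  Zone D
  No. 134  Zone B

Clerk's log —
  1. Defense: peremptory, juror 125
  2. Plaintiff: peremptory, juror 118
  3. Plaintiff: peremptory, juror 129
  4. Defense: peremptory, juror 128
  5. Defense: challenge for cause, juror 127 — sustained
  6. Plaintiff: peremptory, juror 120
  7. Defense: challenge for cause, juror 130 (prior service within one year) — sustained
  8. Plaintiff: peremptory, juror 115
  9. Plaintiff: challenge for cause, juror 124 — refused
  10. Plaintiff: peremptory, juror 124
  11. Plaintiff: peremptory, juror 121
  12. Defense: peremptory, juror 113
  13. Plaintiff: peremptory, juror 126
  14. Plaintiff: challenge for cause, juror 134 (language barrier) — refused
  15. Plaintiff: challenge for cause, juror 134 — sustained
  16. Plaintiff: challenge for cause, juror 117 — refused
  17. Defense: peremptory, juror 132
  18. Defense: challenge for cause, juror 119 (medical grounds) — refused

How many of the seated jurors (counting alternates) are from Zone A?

Removed: #113, #115, #118, #120, #121, #124, #125, #126, #127, #128, #129, #130, #132, #134.
Seated (8 incl. alternates): #112, #114, #116, #117, #119, #122, #123, #131.
Of those, in Zone A: #119, #123 → 2.

2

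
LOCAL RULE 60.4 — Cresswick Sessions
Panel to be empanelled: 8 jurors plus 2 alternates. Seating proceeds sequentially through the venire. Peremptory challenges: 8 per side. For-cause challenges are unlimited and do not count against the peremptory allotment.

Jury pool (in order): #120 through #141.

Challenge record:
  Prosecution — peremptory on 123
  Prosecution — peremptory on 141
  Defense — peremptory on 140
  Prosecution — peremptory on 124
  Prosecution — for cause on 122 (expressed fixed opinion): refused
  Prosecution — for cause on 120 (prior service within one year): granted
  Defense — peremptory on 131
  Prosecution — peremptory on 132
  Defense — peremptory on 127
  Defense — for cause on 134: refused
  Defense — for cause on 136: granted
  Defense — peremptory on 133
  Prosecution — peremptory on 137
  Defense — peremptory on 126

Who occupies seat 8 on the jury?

135

Removed: #120, #123, #124, #126, #127, #131, #132, #133, #136, #137, #140, #141. (#122, #134 stay — for-cause denied.)
Seating in order: seats 1–8 → #121, #122, #125, #128, #129, #130, #134, #135; alternates → #138, #139.
So seat 8 is #135.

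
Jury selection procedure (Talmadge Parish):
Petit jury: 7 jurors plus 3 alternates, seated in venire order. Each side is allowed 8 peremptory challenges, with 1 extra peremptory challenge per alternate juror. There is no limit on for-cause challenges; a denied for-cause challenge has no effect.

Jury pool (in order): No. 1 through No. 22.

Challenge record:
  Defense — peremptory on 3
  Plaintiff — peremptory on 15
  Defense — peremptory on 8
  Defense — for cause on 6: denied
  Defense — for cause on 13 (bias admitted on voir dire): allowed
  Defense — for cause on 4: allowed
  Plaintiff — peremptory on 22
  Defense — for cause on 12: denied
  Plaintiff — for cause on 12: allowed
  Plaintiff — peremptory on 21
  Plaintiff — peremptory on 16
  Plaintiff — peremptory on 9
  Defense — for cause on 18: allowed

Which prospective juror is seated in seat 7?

Removed: #3, #4, #8, #9, #12, #13, #15, #16, #18, #21, #22. (#6 stays — for-cause denied.)
Filling seats in venire order through position 7: #1, #2, #5, #6, #7, #10, #11.
So seat 7 is #11.

11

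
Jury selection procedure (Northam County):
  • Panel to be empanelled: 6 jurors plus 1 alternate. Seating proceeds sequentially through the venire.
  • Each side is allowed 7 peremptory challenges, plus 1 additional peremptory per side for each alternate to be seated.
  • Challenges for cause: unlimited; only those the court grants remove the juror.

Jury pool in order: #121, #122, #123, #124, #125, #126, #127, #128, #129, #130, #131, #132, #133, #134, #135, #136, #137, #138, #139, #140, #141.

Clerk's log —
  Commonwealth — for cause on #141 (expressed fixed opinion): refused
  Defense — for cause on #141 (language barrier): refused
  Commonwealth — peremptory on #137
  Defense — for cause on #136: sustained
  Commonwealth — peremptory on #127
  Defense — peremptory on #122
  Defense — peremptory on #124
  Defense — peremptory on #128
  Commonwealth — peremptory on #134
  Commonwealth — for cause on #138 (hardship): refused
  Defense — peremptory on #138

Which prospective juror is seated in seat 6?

130

Removed: #122, #124, #127, #128, #134, #136, #137, #138. (#141 stays — for-cause denied.)
Filling seats in venire order through position 6: #121, #123, #125, #126, #129, #130.
So seat 6 is #130.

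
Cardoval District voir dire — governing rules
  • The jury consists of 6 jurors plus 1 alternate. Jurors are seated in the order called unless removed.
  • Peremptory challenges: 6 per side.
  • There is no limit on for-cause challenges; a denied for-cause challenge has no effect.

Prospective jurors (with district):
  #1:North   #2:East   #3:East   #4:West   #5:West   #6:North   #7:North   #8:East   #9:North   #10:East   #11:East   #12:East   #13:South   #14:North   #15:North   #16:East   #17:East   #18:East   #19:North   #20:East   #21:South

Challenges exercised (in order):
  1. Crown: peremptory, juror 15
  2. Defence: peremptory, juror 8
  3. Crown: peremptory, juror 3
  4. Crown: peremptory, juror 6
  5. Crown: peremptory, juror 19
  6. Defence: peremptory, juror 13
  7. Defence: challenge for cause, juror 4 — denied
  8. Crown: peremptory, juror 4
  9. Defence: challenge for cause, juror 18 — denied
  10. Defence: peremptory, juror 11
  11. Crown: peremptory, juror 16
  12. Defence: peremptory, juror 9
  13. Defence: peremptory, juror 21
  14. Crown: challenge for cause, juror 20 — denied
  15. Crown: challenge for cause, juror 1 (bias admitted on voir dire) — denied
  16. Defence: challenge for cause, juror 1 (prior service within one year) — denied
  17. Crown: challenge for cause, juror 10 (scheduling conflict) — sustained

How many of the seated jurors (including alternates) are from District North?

Removed: #3, #4, #6, #8, #9, #10, #11, #13, #15, #16, #19, #21.
Seated (7 incl. alternates): #1, #2, #5, #7, #12, #14, #17.
Of those, in District North: #1, #7, #14 → 3.

3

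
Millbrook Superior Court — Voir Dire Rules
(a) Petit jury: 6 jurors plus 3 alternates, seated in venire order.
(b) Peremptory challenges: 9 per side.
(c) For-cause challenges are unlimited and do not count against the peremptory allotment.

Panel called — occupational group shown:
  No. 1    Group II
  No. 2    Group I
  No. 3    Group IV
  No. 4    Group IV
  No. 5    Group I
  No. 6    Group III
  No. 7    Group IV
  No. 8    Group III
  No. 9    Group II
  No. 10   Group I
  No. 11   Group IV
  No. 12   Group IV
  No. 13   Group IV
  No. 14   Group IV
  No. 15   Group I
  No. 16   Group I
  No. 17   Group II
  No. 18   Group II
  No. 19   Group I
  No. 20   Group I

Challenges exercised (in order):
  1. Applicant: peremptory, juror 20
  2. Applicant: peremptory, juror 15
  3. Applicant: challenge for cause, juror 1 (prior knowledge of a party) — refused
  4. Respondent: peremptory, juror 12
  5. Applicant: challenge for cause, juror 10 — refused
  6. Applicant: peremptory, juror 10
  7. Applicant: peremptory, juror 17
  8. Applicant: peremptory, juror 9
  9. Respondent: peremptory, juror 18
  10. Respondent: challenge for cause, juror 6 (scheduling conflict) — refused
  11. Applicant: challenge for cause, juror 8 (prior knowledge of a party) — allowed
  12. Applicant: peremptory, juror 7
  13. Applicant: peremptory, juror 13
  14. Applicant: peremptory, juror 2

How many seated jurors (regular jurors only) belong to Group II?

Removed: #2, #7, #8, #9, #10, #12, #13, #15, #17, #18, #20.
Seated jurors 1–6: #1, #3, #4, #5, #6, #11 (alternates #14, #16, #19 not counted).
Of those, in Group II: #1 → 1.

1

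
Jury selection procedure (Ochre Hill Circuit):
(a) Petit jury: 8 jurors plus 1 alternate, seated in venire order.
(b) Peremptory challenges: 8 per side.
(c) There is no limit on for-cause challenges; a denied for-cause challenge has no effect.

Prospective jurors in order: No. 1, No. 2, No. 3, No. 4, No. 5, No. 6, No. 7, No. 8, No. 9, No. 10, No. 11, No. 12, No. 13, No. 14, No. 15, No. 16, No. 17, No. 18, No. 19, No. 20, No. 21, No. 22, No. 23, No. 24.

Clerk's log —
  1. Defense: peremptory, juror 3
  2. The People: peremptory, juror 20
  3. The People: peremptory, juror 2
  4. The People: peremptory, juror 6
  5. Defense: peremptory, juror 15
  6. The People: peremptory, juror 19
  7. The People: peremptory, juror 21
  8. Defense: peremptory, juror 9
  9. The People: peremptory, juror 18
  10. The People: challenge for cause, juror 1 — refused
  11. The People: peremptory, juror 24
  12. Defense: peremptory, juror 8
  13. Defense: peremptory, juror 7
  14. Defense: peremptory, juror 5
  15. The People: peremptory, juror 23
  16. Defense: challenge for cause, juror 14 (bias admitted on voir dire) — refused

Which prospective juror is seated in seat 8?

Removed: #2, #3, #5, #6, #7, #8, #9, #15, #18, #19, #20, #21, #23, #24. (#1, #14 stay — for-cause denied.)
Seating in order: seats 1–8 → #1, #4, #10, #11, #12, #13, #14, #16; alternates → #17.
So seat 8 is #16.

16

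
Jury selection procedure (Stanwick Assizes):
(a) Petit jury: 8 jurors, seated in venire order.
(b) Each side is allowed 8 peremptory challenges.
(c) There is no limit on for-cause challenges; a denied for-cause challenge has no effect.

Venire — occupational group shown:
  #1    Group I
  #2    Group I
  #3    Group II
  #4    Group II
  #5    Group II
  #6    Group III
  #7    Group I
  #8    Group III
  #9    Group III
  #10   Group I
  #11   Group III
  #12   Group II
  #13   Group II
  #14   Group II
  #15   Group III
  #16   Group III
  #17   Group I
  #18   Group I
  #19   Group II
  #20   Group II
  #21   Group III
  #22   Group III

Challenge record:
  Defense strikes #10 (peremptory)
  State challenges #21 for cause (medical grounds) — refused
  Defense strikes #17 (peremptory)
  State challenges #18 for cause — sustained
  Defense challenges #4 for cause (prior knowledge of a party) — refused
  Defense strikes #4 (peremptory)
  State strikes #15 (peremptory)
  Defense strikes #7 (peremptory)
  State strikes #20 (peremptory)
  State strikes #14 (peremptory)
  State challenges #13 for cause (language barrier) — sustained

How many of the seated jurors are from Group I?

Removed: #4, #7, #10, #13, #14, #15, #17, #18, #20.
Seated jurors 1–8: #1, #2, #3, #5, #6, #8, #9, #11.
Of those, in Group I: #1, #2 → 2.

2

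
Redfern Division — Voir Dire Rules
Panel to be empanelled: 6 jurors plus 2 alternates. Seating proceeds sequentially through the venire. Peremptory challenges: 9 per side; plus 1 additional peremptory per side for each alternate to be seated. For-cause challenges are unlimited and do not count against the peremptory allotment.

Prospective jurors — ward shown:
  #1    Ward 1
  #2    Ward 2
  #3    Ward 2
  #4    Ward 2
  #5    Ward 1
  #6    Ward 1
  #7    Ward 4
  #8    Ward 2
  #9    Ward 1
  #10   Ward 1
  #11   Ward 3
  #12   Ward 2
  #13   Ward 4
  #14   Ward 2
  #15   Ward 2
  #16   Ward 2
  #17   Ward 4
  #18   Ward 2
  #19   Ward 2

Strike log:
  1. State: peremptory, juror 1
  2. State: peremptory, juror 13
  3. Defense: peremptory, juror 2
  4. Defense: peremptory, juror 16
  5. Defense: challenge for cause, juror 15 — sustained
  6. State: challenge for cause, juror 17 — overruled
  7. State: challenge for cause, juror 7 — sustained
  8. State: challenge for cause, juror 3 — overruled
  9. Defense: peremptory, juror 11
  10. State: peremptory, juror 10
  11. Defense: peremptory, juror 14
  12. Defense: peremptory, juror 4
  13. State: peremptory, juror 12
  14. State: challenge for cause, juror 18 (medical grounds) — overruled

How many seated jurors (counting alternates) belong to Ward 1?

Removed: #1, #2, #4, #7, #10, #11, #12, #13, #14, #15, #16.
Seated (8 incl. alternates): #3, #5, #6, #8, #9, #17, #18, #19.
Of those, in Ward 1: #5, #6, #9 → 3.

3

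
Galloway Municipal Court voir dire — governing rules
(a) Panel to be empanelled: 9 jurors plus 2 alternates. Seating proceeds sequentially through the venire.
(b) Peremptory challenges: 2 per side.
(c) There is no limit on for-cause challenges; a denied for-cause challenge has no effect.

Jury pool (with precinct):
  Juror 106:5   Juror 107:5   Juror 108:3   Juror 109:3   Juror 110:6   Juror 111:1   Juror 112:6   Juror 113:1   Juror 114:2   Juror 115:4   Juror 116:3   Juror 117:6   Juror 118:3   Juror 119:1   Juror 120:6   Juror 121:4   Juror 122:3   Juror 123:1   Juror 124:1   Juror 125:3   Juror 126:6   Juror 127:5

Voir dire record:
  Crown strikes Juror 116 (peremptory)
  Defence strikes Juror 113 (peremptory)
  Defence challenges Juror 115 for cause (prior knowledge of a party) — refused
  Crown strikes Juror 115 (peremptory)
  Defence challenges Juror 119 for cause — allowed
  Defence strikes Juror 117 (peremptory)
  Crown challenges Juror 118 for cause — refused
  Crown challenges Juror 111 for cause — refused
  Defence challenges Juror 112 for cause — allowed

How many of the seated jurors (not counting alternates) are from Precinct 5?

2

Removed: #112, #113, #115, #116, #117, #119.
Seated jurors 1–9: #106, #107, #108, #109, #110, #111, #114, #118, #120 (alternates #121, #122 not counted).
Of those, in Precinct 5: #106, #107 → 2.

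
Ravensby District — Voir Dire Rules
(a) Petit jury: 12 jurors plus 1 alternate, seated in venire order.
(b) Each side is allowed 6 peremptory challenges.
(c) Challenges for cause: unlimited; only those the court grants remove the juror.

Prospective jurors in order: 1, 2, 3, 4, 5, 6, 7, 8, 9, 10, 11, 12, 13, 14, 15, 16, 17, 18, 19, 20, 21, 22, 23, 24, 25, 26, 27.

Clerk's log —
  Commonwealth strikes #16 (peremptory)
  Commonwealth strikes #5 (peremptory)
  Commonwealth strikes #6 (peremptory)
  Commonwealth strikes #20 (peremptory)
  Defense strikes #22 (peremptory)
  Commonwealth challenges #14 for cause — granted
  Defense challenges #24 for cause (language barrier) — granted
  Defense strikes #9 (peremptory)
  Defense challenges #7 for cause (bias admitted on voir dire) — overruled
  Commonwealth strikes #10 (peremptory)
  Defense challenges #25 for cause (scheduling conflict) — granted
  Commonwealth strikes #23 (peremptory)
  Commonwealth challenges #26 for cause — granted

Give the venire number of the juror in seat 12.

Removed: #5, #6, #9, #10, #14, #16, #20, #22, #23, #24, #25, #26. (#7 stays — for-cause denied.)
Seating in order: seats 1–12 → #1, #2, #3, #4, #7, #8, #11, #12, #13, #15, #17, #18; alternates → #19.
So seat 12 is #18.

18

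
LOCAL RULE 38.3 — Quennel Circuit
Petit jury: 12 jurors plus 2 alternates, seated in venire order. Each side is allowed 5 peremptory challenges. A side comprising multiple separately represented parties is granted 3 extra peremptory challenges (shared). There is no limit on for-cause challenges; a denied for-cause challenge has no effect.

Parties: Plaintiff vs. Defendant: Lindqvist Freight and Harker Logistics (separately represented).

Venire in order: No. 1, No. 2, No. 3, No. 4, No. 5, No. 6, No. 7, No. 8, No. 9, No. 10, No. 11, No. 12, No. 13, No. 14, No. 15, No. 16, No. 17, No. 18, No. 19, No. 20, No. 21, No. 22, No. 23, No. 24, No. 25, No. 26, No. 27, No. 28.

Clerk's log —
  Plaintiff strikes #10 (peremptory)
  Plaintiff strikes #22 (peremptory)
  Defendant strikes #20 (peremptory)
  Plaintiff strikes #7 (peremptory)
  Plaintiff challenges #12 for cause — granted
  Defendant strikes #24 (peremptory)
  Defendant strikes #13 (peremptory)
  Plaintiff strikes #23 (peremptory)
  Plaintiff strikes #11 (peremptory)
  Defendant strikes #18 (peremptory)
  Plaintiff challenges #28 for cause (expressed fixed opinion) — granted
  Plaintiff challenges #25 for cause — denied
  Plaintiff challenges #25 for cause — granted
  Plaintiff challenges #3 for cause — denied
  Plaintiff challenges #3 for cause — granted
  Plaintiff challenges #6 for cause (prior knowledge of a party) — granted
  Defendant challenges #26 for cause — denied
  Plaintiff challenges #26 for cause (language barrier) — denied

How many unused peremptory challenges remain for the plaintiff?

0

Plaintiff allotment: 5.
Plaintiff peremptories used: #10, #22, #7, #23, #11 — 5 (for-cause on #12, #28, #25, #25, #3, #3, #6, #26 don't count).
Remaining: 5 − 5 = 0.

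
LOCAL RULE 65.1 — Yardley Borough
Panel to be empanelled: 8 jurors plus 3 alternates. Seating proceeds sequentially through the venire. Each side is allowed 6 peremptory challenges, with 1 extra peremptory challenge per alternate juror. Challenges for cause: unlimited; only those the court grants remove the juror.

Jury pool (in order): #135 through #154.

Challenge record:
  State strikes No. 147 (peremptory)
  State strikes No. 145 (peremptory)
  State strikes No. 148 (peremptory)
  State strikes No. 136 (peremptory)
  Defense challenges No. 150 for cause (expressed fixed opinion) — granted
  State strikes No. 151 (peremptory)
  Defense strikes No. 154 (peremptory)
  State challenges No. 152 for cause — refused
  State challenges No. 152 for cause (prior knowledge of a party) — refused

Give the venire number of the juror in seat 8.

143

Removed: #136, #145, #147, #148, #150, #151, #154. (#152 stays — for-cause denied.)
Seating in order: seats 1–8 → #135, #137, #138, #139, #140, #141, #142, #143; alternates → #144, #146, #149.
So seat 8 is #143.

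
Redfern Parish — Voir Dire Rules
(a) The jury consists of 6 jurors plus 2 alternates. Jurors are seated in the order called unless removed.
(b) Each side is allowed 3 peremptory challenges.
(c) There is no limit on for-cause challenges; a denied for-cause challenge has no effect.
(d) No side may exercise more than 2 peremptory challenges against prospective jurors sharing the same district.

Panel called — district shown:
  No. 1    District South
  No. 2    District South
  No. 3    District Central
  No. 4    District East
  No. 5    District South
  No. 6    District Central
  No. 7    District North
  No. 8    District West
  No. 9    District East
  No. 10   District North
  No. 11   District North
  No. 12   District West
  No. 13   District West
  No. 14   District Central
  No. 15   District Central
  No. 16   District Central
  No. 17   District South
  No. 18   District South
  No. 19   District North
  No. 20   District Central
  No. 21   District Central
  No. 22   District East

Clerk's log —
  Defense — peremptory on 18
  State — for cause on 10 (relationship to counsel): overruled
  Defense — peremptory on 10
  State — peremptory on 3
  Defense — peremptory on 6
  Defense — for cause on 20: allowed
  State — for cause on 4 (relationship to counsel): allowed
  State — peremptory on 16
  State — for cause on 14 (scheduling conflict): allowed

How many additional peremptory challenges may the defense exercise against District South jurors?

0

Defense peremptories so far: #18, #10, #6 — 3 of 3 used, 0 left overall.
Against District South: #18 — 1 used; per-district cap 2 leaves 1.
Binding limit: min(0, 1) = 0.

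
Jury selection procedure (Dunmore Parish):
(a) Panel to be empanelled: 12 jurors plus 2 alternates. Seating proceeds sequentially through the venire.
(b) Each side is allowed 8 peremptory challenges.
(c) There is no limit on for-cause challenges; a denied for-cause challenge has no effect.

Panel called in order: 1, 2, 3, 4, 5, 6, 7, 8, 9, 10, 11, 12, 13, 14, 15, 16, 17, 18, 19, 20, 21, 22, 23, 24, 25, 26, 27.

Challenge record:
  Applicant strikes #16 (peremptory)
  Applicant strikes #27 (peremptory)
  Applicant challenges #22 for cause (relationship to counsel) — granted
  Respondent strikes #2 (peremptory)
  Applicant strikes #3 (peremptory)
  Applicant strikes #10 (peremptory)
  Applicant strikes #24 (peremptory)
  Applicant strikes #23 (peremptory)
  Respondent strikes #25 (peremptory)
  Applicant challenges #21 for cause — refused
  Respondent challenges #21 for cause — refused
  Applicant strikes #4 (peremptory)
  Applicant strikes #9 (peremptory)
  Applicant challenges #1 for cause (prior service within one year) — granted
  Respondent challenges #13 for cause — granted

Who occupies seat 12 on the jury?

Removed: #1, #2, #3, #4, #9, #10, #13, #16, #22, #23, #24, #25, #27. (#21 stays — for-cause denied.)
Seating in order: seats 1–12 → #5, #6, #7, #8, #11, #12, #14, #15, #17, #18, #19, #20; alternates → #21, #26.
So seat 12 is #20.

20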